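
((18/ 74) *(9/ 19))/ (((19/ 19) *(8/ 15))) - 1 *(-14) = 79951/ 5624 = 14.22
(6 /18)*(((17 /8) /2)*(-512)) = -181.33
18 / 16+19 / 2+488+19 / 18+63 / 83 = 2990627 / 5976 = 500.44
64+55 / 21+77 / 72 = 67.69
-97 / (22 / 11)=-97 / 2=-48.50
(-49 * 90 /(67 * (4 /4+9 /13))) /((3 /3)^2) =-28665 /737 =-38.89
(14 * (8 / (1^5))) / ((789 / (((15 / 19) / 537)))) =560 / 2683389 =0.00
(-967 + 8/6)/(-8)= 2897/24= 120.71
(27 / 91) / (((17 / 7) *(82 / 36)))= 486 / 9061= 0.05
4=4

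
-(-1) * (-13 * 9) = -117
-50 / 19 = -2.63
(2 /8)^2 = 1 /16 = 0.06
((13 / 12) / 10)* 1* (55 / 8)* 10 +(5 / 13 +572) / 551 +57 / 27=21862747 / 2062944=10.60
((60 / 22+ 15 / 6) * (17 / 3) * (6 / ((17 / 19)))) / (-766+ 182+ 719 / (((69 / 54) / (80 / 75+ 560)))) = 0.00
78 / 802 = 39 / 401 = 0.10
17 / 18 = 0.94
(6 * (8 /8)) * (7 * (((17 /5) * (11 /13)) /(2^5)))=3927 /1040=3.78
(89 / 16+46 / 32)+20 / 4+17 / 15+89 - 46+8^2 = 1802 / 15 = 120.13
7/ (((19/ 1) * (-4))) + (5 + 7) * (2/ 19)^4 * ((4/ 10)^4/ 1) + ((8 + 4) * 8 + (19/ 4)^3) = 1058622543483/ 5212840000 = 203.08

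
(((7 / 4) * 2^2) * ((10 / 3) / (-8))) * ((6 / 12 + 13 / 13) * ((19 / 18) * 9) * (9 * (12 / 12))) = -5985 / 16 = -374.06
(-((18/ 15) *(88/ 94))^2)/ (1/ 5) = -69696/ 11045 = -6.31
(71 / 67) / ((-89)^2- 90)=71 / 524677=0.00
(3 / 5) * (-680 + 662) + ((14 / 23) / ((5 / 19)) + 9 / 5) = -769 / 115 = -6.69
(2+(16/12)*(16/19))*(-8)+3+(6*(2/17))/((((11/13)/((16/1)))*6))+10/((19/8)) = -165719/10659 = -15.55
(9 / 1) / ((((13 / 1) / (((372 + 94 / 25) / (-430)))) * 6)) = -14091 / 139750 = -0.10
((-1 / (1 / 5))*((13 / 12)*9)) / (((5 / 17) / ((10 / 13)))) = -255 / 2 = -127.50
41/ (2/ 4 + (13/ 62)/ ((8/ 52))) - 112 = -20788/ 231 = -89.99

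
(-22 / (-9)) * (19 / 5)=418 / 45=9.29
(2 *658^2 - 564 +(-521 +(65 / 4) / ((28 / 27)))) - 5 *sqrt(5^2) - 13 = 96859915 / 112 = 864820.67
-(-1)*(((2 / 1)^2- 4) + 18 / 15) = 1.20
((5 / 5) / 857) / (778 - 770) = 0.00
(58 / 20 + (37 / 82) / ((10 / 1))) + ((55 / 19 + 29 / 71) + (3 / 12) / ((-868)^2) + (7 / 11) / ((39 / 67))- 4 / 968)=5771496915905555 / 786584212430016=7.34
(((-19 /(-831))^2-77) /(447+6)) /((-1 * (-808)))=-13293209 /63190474866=-0.00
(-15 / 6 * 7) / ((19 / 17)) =-595 / 38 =-15.66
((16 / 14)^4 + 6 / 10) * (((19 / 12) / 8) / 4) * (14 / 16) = 0.10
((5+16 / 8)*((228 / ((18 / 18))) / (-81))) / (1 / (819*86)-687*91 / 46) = 47879468 / 3302491749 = 0.01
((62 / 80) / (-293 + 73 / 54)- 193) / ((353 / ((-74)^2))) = -83224216513 / 27796985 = -2994.00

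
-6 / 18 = -1 / 3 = -0.33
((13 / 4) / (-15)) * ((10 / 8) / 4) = -13 / 192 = -0.07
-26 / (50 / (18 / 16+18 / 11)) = -3159 / 2200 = -1.44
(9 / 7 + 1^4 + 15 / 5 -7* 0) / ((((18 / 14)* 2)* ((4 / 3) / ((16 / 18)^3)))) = 2368 / 2187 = 1.08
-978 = -978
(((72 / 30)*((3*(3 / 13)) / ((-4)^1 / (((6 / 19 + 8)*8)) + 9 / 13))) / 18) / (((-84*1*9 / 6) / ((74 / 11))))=-23384 / 2999535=-0.01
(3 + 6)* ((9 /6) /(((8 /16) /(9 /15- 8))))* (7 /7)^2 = -999 /5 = -199.80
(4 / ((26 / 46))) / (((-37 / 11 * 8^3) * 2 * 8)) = -253 / 985088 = -0.00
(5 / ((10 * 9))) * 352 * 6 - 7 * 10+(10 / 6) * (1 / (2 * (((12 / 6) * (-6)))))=3403 / 72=47.26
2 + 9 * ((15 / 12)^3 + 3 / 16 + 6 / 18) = 1553 / 64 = 24.27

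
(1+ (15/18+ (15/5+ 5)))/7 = 59/42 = 1.40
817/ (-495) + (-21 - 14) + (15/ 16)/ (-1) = -297697/ 7920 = -37.59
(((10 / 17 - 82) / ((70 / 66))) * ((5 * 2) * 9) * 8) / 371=-6576768 / 44149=-148.97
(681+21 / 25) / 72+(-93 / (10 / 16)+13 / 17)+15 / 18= -702433 / 5100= -137.73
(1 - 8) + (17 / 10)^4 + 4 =53521 / 10000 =5.35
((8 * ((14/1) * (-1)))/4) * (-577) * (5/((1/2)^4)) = 1292480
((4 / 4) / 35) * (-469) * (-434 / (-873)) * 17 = -494326 / 4365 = -113.25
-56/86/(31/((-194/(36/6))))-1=-1283/3999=-0.32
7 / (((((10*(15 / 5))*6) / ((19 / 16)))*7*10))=19 / 28800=0.00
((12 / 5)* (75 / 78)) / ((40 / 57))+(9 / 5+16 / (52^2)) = 17219 / 3380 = 5.09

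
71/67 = 1.06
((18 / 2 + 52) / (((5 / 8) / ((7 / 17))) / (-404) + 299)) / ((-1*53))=-1380064 / 358518023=-0.00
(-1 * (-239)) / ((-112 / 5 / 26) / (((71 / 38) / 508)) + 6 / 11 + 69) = -12132835 / 8360789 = -1.45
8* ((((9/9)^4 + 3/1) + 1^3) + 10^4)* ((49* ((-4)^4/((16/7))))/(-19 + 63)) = 9983170.91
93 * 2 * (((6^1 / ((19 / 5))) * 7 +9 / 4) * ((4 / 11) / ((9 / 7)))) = 146258 / 209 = 699.80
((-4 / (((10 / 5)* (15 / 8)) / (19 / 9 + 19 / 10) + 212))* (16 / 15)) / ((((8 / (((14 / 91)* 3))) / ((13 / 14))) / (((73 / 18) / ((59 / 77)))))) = -2319064 / 408177045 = -0.01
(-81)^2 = 6561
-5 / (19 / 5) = -25 / 19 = -1.32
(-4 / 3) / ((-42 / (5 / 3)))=10 / 189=0.05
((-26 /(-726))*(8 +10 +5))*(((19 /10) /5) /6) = 5681 /108900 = 0.05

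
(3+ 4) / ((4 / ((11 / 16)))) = 1.20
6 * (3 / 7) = 18 / 7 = 2.57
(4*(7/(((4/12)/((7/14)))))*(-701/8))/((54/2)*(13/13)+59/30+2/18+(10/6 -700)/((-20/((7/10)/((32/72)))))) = -5299560/121063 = -43.78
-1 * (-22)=22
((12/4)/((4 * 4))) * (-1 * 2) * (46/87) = -23/116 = -0.20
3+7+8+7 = 25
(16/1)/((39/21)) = 112/13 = 8.62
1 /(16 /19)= 19 /16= 1.19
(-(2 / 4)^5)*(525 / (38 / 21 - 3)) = 441 / 32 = 13.78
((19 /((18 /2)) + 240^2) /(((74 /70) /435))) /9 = 2630976425 /999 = 2633610.04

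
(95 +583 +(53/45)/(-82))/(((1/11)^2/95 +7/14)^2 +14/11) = 132228418035670/296996442921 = 445.22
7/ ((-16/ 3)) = -21/ 16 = -1.31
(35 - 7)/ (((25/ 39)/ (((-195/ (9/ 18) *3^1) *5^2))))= -1277640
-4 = -4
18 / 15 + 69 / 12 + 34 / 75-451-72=-154679 / 300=-515.60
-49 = -49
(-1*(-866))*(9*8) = 62352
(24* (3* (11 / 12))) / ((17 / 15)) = 990 / 17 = 58.24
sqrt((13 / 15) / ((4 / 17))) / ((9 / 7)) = 7 * sqrt(3315) / 270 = 1.49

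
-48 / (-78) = 0.62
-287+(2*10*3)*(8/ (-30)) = -303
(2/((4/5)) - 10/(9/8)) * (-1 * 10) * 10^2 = 57500/9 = 6388.89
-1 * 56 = -56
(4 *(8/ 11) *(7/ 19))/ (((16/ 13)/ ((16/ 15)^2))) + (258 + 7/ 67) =816324989/ 3150675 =259.10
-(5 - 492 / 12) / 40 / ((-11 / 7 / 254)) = -8001 / 55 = -145.47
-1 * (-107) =107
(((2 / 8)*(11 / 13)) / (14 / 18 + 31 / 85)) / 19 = 8415 / 863512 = 0.01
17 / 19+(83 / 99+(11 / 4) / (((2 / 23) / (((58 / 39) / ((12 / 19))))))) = 9937769 / 130416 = 76.20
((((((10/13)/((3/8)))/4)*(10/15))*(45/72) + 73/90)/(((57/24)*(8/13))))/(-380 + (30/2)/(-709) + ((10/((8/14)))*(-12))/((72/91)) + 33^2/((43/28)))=73107826/6639468585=0.01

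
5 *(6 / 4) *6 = 45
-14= -14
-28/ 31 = -0.90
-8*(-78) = 624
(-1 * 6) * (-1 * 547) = 3282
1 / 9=0.11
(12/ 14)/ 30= 1/ 35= 0.03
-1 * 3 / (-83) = 3 / 83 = 0.04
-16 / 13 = -1.23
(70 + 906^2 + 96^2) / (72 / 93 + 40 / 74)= 476074967 / 754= 631399.16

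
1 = 1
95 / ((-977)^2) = 95 / 954529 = 0.00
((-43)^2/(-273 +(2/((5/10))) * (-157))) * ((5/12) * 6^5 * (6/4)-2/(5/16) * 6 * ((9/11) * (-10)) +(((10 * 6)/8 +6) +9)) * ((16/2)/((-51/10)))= 2818541640/168487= 16728.54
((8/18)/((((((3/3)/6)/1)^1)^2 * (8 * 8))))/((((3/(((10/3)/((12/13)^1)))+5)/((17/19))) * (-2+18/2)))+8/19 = 86001/201628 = 0.43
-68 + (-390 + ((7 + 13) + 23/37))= -16183/37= -437.38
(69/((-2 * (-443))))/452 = 69/400472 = 0.00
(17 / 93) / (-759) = -17 / 70587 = -0.00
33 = 33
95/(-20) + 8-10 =-27/4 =-6.75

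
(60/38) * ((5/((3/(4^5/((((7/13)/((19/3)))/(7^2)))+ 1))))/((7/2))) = 177049900/399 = 443734.09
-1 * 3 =-3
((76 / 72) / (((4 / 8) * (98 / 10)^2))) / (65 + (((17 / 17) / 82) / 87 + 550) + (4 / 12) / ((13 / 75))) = 14684150 / 412117433679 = 0.00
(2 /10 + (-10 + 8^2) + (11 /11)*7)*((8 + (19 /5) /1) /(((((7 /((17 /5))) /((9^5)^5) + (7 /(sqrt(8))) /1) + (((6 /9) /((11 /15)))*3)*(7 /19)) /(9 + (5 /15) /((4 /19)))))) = -40785774263929791977186052673197148367701726170172663249884 /27168149197376410256096914488046961613621894808741160045 + 2486232822838720235942626031347975781071566705141392291856687*sqrt(2) /950885221908174358963392007081643656476766318305940601575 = 2196.44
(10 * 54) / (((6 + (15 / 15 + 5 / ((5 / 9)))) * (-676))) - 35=-94775 / 2704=-35.05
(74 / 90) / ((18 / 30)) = 1.37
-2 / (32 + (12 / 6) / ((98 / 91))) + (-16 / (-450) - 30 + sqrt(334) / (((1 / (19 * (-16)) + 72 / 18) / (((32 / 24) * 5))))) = -533668 / 17775 + 1216 * sqrt(334) / 729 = 0.46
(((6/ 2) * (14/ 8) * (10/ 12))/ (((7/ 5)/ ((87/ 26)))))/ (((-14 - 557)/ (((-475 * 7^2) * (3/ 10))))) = 127.87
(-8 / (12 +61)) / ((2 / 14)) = -56 / 73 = -0.77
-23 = -23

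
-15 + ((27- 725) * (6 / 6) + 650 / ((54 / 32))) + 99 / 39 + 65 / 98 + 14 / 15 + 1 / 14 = -27828698 / 85995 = -323.61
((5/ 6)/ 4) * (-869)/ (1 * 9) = -4345/ 216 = -20.12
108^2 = 11664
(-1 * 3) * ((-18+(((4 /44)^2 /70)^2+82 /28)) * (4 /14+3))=74605411581 /502186300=148.56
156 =156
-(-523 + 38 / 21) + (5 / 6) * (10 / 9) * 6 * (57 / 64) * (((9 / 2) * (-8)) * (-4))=51815 / 42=1233.69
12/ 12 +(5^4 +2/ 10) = 3131/ 5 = 626.20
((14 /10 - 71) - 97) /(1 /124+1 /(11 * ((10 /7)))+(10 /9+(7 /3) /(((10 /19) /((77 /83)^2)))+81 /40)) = -140892560424 /5939601443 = -23.72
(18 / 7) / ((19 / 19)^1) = 18 / 7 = 2.57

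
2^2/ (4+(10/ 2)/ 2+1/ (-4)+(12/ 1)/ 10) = 0.54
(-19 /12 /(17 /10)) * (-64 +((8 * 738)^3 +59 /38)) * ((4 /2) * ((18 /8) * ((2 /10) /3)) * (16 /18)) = -2606762040553 /51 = -51112981187.31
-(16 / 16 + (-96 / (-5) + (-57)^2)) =-3269.20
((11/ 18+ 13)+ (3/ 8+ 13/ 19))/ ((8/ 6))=20069/ 1824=11.00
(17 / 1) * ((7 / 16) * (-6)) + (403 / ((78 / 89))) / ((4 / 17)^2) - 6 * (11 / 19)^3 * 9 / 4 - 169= 5326641161 / 658464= 8089.49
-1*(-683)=683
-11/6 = -1.83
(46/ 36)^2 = 529/ 324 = 1.63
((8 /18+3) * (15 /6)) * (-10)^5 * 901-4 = -775861115.11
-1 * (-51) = 51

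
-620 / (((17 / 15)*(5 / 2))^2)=-22320 / 289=-77.23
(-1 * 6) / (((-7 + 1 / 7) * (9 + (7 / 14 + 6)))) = 7 / 124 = 0.06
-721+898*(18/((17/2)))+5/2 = 40227/34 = 1183.15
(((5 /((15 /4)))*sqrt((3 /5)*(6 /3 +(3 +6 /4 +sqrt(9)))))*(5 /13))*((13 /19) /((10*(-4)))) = -sqrt(570) /1140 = -0.02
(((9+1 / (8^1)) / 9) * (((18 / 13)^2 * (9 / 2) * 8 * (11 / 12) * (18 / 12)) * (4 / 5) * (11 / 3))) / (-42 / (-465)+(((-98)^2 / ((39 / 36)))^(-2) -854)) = -811549683995904 / 2455340700013981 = -0.33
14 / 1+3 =17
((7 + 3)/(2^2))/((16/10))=1.56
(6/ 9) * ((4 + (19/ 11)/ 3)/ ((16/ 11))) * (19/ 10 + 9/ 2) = 604/ 45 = 13.42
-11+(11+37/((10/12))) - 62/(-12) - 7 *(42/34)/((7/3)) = 23389/510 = 45.86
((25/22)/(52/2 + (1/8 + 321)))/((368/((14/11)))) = 175/15456782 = 0.00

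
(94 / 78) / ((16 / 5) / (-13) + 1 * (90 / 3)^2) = 235 / 175452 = 0.00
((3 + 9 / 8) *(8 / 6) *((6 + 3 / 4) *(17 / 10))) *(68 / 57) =75.29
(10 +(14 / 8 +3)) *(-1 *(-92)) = 1357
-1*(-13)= 13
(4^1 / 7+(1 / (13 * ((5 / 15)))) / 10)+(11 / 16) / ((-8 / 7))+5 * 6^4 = 6479.99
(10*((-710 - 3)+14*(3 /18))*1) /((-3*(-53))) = -21320 /477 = -44.70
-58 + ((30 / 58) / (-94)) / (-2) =-316201 / 5452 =-58.00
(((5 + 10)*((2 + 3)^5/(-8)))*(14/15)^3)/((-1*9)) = 42875/81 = 529.32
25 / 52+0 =0.48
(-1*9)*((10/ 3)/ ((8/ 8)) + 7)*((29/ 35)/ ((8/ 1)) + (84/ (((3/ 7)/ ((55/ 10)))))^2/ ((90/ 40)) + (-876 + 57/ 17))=-684749687507/ 14280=-47951658.79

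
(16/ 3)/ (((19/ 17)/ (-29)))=-7888/ 57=-138.39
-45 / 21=-15 / 7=-2.14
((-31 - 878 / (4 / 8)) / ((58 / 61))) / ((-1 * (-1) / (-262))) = 14279917 / 29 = 492410.93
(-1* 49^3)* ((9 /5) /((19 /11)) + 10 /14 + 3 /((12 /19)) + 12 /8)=-357938679 /380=-941943.89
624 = 624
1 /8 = 0.12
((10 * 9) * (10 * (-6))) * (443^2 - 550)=-1056774600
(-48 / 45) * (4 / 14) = -32 / 105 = -0.30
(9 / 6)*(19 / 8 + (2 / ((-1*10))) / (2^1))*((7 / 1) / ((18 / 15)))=637 / 32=19.91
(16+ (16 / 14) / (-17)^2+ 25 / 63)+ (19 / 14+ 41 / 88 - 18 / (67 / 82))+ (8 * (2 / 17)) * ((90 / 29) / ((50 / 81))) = 14410985929 / 15565528440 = 0.93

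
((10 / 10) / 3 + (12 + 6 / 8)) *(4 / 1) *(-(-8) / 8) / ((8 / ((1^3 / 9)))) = 157 / 216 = 0.73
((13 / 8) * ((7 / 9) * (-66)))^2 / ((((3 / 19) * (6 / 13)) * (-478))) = -247494247 / 1238976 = -199.76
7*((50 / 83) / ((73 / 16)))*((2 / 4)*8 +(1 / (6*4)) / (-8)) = 134225 / 36354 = 3.69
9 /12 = 3 /4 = 0.75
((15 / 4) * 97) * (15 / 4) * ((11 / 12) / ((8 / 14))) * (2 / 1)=4376.37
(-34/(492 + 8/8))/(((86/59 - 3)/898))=105964/2639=40.15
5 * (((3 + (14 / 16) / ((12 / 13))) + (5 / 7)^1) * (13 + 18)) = 485615 / 672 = 722.64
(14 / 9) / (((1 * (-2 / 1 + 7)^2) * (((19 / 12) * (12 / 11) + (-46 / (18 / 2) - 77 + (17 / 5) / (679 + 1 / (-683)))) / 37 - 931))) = -377497384 / 5661484395065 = -0.00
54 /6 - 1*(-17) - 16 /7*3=134 /7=19.14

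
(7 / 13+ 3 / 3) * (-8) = -160 / 13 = -12.31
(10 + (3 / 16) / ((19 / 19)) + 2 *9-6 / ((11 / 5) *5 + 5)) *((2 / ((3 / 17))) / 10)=1513 / 48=31.52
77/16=4.81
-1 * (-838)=838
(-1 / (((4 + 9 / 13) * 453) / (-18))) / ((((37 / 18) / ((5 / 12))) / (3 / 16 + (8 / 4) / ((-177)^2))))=6111235 / 18981586672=0.00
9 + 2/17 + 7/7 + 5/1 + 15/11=3082/187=16.48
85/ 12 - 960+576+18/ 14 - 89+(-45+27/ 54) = -42767/ 84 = -509.13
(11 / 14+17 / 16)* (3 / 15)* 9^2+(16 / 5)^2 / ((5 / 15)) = 169851 / 2800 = 60.66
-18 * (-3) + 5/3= 167/3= 55.67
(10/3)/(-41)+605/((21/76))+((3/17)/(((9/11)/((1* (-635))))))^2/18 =43421821235/13436766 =3231.57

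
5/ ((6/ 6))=5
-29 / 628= -0.05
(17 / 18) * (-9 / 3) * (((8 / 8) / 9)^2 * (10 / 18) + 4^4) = -3172693 / 4374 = -725.35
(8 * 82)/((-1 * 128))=-41/8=-5.12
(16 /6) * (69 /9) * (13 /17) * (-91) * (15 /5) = -4268.08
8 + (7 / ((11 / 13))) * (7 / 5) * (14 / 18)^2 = 66853 / 4455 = 15.01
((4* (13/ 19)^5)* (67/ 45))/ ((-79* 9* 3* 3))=-99506524/ 713005087545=-0.00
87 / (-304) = -87 / 304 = -0.29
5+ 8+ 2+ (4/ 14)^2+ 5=984/ 49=20.08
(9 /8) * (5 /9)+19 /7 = 187 /56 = 3.34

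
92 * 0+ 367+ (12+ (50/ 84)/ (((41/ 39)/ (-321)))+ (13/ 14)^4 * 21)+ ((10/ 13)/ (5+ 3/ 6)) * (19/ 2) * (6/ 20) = 6861901261/ 32176144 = 213.26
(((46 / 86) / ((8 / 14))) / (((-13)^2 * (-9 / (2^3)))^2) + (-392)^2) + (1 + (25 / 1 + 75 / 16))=153694.69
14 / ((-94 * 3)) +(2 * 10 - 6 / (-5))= 14911 / 705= 21.15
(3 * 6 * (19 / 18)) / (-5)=-19 / 5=-3.80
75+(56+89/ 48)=6377/ 48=132.85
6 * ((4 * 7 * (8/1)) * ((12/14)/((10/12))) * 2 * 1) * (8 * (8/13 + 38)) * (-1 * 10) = -111034368/13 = -8541105.23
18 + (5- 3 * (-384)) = 1175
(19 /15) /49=19 /735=0.03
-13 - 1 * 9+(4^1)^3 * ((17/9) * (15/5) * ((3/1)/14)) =390/7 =55.71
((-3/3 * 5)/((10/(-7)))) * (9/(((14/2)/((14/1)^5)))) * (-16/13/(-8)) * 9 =43563744/13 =3351057.23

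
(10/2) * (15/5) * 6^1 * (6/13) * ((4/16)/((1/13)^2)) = 1755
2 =2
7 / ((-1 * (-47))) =7 / 47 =0.15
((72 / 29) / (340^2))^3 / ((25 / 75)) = 2187 / 73586396292625000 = 0.00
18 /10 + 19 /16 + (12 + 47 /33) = 43327 /2640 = 16.41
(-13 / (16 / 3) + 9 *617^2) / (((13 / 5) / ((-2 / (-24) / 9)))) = 91365295 / 7488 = 12201.56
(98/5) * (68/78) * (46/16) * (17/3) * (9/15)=325703/1950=167.03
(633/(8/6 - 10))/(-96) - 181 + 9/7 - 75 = -1479025/5824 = -253.95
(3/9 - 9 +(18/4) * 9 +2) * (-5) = -1015/6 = -169.17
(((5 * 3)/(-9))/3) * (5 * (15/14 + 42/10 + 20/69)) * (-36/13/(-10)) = -26861/6279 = -4.28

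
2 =2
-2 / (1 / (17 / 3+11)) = -100 / 3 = -33.33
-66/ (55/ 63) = -378/ 5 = -75.60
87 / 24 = 29 / 8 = 3.62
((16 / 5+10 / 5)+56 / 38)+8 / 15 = 2054 / 285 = 7.21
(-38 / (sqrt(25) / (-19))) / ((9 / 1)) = 722 / 45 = 16.04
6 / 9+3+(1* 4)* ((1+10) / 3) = 55 / 3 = 18.33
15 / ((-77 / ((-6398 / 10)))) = 1371 / 11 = 124.64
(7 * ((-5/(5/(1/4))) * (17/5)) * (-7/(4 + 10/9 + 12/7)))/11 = 0.55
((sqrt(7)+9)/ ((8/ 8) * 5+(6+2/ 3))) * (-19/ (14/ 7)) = -513/ 70 - 57 * sqrt(7)/ 70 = -9.48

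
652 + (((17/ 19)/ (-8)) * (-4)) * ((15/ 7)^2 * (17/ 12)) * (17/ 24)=38971593/ 59584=654.06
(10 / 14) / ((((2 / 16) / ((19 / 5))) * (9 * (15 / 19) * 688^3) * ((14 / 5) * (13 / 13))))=361 / 107712267264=0.00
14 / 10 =7 / 5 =1.40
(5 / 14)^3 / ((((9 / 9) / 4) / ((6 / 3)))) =125 / 343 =0.36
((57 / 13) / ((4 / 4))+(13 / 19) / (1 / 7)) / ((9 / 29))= 65714 / 2223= 29.56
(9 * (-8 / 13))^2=5184 / 169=30.67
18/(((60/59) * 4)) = 177/40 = 4.42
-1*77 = -77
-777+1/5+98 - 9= -3439/5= -687.80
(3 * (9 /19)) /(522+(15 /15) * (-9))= 1 /361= 0.00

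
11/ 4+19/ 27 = 373/ 108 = 3.45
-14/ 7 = -2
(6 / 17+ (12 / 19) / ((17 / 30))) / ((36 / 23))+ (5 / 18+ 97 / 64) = 508091 / 186048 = 2.73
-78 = -78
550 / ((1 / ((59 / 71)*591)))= 19177950 / 71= 270111.97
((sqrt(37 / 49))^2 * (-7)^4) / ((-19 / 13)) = -1240.47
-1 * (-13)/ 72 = 13/ 72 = 0.18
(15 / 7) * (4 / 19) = 60 / 133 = 0.45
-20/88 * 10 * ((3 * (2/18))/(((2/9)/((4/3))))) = -50/11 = -4.55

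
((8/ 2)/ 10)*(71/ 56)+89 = 12531/ 140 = 89.51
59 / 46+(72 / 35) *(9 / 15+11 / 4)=65801 / 8050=8.17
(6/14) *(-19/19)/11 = -3/77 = -0.04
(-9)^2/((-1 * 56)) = -81/56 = -1.45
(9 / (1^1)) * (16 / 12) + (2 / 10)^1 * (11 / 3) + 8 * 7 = 1031 / 15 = 68.73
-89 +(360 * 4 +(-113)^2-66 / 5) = 70534 / 5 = 14106.80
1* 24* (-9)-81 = -297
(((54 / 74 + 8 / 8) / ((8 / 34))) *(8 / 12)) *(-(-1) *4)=2176 / 111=19.60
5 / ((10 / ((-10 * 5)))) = -25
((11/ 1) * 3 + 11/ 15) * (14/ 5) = 7084/ 75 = 94.45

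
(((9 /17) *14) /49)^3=5832 /1685159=0.00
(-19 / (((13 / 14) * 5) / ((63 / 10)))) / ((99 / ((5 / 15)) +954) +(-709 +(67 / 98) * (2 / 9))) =-3695139 / 77703925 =-0.05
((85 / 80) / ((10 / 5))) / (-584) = -17 / 18688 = -0.00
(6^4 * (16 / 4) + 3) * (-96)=-497952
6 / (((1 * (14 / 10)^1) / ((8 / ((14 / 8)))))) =19.59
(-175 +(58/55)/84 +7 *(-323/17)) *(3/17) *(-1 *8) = 2845804/6545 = 434.81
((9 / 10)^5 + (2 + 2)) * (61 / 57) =28001989 / 5700000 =4.91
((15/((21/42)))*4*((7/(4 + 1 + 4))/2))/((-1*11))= -140/33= -4.24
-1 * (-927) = 927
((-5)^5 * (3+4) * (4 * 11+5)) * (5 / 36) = -5359375 / 36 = -148871.53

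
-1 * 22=-22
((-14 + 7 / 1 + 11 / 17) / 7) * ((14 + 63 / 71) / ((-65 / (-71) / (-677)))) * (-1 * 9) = -99364644 / 1105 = -89922.75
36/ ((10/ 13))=234/ 5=46.80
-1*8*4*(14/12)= -112/3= -37.33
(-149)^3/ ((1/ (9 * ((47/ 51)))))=-466420809/ 17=-27436518.18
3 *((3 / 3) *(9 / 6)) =9 / 2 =4.50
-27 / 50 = -0.54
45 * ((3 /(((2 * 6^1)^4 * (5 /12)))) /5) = 1 /320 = 0.00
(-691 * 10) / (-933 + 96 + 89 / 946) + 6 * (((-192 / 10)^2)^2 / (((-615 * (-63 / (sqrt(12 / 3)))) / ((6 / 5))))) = 208630721711108 / 3550337984375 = 58.76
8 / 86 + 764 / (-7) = -32824 / 301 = -109.05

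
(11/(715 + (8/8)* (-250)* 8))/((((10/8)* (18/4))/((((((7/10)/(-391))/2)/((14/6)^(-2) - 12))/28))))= -539/130909439250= -0.00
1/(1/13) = 13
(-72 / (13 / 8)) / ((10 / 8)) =-2304 / 65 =-35.45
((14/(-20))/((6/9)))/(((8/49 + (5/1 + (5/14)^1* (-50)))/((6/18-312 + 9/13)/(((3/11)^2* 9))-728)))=-32304083/327483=-98.64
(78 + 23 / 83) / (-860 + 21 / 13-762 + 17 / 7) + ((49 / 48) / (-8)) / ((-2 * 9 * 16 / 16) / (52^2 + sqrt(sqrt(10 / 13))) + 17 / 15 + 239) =-93225347536774570208130069873966823 / 1905994828026477663321636595080720768-96694255008225 * sqrt(130) / 623872016212362441598706360576 + 35760701025 * 10^(3 / 4) * 13^(1 / 4) / 623872016212362441598706360576 + 261454017499805025 * 10^(1 / 4) * 13^(3 / 4) / 623872016212362441598706360576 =-0.05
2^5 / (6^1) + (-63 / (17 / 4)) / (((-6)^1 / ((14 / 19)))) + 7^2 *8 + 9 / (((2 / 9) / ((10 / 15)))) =412943 / 969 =426.15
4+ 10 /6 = 17 /3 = 5.67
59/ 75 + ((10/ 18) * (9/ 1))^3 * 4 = 37559/ 75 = 500.79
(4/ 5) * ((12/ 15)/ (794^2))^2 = 4/ 3105074610125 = 0.00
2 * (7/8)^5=16807/16384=1.03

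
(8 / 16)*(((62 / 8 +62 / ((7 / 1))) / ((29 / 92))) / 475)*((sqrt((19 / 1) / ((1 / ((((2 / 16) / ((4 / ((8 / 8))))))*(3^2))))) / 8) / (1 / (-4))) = -6417*sqrt(38) / 617120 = -0.06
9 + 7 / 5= 52 / 5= 10.40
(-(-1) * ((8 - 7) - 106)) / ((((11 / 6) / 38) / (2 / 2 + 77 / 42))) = -6166.36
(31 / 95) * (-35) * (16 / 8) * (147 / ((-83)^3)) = 63798 / 10863953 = 0.01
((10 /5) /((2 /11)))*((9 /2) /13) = 99 /26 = 3.81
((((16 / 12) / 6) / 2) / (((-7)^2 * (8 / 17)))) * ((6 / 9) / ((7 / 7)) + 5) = 289 / 10584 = 0.03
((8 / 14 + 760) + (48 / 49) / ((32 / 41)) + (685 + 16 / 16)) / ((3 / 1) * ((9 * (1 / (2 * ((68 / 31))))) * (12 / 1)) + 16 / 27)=19.45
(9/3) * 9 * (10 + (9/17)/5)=23193/85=272.86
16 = 16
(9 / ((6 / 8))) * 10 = 120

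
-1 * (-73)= 73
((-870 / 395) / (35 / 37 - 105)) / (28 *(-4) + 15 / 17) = -54723 / 287269675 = -0.00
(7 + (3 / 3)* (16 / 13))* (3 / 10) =2.47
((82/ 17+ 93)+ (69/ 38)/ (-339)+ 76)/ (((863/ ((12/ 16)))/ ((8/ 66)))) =1153489/ 62997274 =0.02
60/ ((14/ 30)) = 900/ 7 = 128.57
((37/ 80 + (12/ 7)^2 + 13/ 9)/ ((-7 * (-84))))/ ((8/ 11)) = 1880527/ 165957120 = 0.01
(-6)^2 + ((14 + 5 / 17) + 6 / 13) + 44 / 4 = 61.76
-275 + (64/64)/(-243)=-66826/243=-275.00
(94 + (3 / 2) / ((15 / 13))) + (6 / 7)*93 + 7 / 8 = 49249 / 280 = 175.89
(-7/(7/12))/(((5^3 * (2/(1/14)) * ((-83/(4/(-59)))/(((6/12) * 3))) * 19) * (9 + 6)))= -6/407063125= -0.00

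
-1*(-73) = 73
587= 587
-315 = -315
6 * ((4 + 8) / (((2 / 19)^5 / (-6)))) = -33427336.50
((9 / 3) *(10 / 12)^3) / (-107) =-0.02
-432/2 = -216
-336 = -336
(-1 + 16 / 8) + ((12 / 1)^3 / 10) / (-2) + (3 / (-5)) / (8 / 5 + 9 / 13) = -63818 / 745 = -85.66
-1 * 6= -6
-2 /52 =-0.04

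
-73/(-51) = 73/51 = 1.43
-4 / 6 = -0.67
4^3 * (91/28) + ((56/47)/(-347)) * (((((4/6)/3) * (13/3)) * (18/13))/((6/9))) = 207.99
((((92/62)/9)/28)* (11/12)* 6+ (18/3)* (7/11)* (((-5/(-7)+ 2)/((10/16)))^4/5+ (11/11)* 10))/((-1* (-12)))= 4077125484811/157900050000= 25.82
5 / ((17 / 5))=25 / 17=1.47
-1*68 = -68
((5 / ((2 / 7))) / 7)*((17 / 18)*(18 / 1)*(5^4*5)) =265625 / 2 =132812.50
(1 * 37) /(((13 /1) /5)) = 185 /13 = 14.23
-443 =-443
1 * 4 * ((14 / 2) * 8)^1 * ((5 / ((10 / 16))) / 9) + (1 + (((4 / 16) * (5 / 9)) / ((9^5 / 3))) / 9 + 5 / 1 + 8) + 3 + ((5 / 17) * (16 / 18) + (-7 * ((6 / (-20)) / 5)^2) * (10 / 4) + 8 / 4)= 5916950918317 / 27103491000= 218.31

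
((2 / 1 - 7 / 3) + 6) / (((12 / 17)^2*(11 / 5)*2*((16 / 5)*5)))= 0.16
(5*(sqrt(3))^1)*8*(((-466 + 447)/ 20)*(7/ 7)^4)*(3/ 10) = -57*sqrt(3)/ 5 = -19.75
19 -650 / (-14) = 458 / 7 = 65.43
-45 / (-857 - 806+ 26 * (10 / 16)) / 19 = 180 / 125153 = 0.00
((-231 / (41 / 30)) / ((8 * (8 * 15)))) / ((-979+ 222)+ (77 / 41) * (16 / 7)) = 77 / 329184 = 0.00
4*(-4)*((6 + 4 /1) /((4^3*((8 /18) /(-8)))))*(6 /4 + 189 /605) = 19737 /242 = 81.56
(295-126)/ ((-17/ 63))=-10647/ 17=-626.29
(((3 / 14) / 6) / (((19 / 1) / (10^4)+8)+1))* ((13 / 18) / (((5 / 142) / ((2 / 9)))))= 923000 / 51040773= 0.02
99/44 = 2.25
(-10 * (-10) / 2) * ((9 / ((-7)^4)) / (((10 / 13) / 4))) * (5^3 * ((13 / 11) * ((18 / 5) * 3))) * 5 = 205335000 / 26411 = 7774.60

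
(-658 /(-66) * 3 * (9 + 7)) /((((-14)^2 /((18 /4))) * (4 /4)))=846 /77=10.99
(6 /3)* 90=180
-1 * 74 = -74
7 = 7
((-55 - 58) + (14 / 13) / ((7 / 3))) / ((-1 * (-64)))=-1463 / 832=-1.76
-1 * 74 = -74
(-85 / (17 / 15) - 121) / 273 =-0.72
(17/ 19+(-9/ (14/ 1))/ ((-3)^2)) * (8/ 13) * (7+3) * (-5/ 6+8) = 62780/ 1729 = 36.31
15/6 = 5/2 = 2.50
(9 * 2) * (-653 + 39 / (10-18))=-47367 / 4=-11841.75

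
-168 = -168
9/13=0.69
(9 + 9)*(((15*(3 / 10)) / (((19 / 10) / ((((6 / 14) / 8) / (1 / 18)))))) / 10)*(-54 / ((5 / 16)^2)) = -7558272 / 3325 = -2273.16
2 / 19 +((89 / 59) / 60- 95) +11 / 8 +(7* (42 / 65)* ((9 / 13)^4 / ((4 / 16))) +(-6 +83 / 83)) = -942371968621 / 9989266872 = -94.34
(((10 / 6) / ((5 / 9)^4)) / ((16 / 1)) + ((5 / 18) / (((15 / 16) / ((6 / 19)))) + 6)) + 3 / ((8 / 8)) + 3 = 4509977 / 342000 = 13.19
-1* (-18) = 18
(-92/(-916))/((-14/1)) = -23/3206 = -0.01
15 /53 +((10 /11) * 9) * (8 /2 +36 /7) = 306435 /4081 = 75.09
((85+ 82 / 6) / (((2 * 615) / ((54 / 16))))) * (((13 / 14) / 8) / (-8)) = -0.00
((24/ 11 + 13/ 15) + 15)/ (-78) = -0.23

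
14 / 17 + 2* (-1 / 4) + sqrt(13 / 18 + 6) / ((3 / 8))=11 / 34 + 44* sqrt(2) / 9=7.24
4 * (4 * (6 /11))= 96 /11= 8.73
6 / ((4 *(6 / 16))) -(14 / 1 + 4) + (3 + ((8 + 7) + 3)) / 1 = 7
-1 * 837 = -837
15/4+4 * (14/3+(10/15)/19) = 5143/228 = 22.56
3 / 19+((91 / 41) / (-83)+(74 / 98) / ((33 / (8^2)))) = 166819936 / 104550369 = 1.60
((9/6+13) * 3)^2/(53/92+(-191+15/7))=-1218609/121253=-10.05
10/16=5/8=0.62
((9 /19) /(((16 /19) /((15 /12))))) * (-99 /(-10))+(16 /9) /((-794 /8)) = 3175351 /457344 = 6.94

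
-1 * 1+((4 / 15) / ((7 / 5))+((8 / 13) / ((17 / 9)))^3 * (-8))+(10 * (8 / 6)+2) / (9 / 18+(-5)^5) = -1545463176433 / 1416467585169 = -1.09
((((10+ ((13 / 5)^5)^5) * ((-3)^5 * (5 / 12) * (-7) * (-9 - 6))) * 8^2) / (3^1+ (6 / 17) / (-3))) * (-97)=6462978032048999829704690671443888 / 11920928955078125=542153892234704963.63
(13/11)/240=13/2640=0.00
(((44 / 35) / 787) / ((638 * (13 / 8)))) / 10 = 8 / 51922325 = 0.00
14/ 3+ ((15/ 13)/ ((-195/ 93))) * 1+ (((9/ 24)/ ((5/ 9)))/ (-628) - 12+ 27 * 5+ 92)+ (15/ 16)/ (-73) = 203703126773/ 929716320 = 219.10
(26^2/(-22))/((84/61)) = -22.31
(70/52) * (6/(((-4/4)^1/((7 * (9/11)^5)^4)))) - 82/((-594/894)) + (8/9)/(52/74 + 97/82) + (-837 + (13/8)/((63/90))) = -13380958090675090534904109753427/12608677714026059962205105196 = -1061.25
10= 10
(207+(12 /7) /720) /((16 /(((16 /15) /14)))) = 86941 /88200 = 0.99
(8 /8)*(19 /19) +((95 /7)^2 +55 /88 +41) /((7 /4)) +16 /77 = 982801 /7546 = 130.24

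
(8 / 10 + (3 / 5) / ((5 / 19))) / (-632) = -77 / 15800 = -0.00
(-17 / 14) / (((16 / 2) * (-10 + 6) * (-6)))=-17 / 2688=-0.01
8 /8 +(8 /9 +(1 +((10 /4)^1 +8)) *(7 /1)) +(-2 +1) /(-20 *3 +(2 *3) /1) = 2225 /27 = 82.41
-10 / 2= -5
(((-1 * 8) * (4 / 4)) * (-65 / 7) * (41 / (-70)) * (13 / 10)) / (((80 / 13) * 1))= -90077 / 9800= -9.19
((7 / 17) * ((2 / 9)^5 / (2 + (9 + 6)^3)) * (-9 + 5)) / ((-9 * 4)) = 224 / 30509496369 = 0.00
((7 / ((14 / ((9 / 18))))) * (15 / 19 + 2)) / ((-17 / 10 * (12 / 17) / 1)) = -265 / 456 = -0.58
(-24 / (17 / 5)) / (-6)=20 / 17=1.18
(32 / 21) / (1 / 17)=544 / 21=25.90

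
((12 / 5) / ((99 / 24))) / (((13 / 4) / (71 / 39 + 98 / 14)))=44032 / 27885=1.58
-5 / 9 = -0.56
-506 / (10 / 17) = -4301 / 5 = -860.20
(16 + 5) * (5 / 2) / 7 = 15 / 2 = 7.50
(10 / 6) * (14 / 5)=14 / 3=4.67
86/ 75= 1.15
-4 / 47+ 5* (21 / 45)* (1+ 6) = 2291 / 141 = 16.25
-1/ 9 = -0.11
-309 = -309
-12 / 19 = -0.63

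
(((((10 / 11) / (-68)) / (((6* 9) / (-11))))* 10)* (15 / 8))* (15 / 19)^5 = 10546875 / 673498928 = 0.02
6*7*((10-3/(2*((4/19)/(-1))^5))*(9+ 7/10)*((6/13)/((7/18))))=1758564.93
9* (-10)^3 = -9000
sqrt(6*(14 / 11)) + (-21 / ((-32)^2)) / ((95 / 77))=-1617 / 97280 + 2*sqrt(231) / 11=2.75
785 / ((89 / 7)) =5495 / 89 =61.74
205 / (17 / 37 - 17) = -7585 / 612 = -12.39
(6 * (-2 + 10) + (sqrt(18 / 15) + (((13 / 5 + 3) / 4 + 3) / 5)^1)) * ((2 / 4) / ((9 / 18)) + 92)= 93 * sqrt(30) / 5 + 113646 / 25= 4647.72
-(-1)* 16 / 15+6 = 106 / 15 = 7.07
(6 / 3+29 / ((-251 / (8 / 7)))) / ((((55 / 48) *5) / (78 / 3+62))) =1260288 / 43925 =28.69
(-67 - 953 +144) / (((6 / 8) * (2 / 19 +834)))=-1.40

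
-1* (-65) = 65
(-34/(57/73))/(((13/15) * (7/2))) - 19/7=-29513/1729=-17.07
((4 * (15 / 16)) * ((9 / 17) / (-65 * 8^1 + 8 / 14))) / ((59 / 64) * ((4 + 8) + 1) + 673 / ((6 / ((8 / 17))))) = -252 / 4270381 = -0.00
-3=-3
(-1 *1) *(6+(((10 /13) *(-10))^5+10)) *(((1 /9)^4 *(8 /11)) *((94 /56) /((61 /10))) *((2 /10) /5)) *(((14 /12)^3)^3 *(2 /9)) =56413476384296143 /1930420239650957340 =0.03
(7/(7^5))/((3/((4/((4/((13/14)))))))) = 13/100842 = 0.00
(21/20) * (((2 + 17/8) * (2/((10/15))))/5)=2079/800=2.60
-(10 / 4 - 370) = 735 / 2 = 367.50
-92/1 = -92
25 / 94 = 0.27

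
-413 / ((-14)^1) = 59 / 2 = 29.50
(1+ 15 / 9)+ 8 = 32 / 3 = 10.67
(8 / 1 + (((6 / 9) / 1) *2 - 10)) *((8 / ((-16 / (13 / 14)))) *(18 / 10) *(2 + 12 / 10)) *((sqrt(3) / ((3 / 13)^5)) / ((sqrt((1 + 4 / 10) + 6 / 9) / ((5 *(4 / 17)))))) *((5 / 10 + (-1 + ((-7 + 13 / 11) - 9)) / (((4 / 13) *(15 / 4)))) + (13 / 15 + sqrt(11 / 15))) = -314553488912 *sqrt(155) / 82172475 + 154457888 *sqrt(1023) / 1494045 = -44351.18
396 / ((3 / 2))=264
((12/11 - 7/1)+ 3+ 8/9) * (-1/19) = 200/1881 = 0.11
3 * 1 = 3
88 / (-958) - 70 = -33574 / 479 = -70.09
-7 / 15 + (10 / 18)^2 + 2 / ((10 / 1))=17 / 405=0.04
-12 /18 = -2 /3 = -0.67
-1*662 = -662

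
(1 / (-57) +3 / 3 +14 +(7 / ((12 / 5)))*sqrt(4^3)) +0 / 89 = 728 / 19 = 38.32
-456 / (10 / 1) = -228 / 5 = -45.60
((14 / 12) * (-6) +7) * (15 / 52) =0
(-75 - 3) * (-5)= 390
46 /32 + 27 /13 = 731 /208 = 3.51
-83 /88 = -0.94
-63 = -63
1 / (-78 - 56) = -1 / 134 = -0.01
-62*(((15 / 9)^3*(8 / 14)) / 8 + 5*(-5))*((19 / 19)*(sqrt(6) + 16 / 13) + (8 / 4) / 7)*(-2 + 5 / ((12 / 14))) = 152920675 / 17199 + 6648725*sqrt(6) / 1134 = 23252.79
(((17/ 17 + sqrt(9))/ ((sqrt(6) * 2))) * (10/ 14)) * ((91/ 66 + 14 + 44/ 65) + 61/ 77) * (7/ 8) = 505943 * sqrt(6)/ 144144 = 8.60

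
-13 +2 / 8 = -51 / 4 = -12.75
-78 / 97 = -0.80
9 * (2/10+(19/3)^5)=91709.17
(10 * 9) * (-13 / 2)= -585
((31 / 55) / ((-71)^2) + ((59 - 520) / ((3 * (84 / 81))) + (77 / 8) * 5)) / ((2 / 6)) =-4660374087 / 15526280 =-300.16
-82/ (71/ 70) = -5740/ 71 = -80.85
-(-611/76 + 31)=-1745/76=-22.96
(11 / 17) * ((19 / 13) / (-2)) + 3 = 1117 / 442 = 2.53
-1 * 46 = -46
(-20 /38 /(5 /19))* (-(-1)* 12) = -24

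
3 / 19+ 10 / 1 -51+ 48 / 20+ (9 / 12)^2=-57577 / 1520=-37.88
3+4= 7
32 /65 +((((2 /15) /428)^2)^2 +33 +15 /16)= 2970148039949743 /86266762408125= 34.43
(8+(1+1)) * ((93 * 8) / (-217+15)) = -3720 / 101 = -36.83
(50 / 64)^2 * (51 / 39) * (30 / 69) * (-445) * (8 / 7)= -23640625 / 133952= -176.49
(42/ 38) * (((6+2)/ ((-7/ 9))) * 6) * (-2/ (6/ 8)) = 3456/ 19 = 181.89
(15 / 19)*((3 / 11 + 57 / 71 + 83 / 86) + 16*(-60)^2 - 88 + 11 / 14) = 202809643485 / 4466539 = 45406.44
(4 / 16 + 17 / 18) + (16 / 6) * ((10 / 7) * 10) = 9901 / 252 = 39.29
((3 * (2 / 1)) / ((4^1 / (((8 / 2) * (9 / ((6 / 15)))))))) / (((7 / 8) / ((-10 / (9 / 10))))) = -12000 / 7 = -1714.29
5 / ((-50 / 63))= -63 / 10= -6.30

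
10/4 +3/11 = 61/22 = 2.77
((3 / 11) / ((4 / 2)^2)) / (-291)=-1 / 4268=-0.00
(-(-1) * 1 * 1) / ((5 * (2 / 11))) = 11 / 10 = 1.10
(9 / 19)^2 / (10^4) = 0.00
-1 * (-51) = 51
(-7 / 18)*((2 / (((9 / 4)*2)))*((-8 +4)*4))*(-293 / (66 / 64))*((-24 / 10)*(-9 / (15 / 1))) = -8400896 / 7425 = -1131.43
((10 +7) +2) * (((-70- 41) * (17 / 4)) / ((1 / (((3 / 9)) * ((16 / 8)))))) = -11951 / 2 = -5975.50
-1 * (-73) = 73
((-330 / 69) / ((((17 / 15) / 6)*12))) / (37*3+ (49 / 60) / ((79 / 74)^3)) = -6101357625 / 322916706239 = -0.02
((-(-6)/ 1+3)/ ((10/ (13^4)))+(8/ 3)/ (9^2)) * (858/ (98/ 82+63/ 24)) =2929763942248/ 507465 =5773332.04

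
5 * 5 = 25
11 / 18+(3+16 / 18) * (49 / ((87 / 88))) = 302797 / 1566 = 193.36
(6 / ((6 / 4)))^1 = 4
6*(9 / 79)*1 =54 / 79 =0.68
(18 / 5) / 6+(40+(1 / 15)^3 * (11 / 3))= 411086 / 10125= 40.60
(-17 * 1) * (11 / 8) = -187 / 8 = -23.38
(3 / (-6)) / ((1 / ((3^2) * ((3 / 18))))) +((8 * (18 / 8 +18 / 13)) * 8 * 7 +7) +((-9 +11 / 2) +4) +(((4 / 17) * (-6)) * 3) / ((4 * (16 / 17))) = 169929 / 104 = 1633.93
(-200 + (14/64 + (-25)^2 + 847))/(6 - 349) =-40711/10976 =-3.71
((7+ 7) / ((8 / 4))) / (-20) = -7 / 20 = -0.35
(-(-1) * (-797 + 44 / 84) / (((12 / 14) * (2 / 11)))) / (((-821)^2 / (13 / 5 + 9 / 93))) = -19226537 / 940287195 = -0.02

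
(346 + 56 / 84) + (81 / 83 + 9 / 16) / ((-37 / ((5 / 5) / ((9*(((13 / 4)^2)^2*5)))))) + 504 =1119190192664 / 1315662465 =850.67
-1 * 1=-1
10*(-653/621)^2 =4264090/385641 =11.06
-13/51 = -0.25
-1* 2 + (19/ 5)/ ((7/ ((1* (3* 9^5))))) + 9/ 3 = 3365828/ 35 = 96166.51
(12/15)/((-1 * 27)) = -4/135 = -0.03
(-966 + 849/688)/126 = -73751/9632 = -7.66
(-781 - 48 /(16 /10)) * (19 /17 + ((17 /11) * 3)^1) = -872636 /187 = -4666.50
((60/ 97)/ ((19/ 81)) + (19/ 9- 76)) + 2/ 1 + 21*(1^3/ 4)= -4246397/ 66348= -64.00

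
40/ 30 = 4/ 3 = 1.33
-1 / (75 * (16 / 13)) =-13 / 1200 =-0.01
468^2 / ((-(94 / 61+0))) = -142132.60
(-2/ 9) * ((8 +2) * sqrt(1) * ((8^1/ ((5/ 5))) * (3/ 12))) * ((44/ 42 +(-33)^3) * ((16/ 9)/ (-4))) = -120744800/ 1701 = -70984.60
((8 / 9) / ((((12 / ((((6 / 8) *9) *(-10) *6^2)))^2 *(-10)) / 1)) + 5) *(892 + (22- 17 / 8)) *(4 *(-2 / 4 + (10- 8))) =-19915350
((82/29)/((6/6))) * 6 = 492/29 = 16.97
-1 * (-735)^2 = -540225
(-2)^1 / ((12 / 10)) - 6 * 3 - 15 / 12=-251 / 12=-20.92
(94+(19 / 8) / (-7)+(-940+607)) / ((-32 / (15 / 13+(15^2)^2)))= 24233655 / 64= 378650.86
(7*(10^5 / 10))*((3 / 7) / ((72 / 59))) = 73750 / 3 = 24583.33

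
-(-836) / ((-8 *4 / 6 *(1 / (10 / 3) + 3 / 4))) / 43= -1045 / 301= -3.47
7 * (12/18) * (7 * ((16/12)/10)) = 196/45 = 4.36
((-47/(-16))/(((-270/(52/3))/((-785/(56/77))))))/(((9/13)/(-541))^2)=124298180.35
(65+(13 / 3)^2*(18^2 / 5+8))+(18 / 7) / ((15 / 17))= 90401 / 63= 1434.94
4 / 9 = 0.44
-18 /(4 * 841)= -0.01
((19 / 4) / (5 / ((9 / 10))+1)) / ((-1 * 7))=-171 / 1652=-0.10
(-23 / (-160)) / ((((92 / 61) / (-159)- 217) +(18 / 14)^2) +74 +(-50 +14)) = -10930773 / 13486210880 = -0.00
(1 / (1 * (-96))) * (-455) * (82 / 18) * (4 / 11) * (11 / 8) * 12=18655 / 144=129.55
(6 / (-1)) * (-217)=1302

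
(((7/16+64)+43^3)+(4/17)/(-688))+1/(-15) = 13960001239/175440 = 79571.37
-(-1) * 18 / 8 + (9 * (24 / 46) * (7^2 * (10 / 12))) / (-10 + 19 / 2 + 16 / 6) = 108531 / 1196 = 90.74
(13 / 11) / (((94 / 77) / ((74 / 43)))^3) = 27329268967 / 8254655261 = 3.31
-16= -16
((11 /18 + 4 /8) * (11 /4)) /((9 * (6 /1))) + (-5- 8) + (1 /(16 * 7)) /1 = -352025 /27216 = -12.93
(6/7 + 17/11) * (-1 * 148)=-27380/77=-355.58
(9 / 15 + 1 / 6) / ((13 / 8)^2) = 736 / 2535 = 0.29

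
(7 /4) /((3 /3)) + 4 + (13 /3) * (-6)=-81 /4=-20.25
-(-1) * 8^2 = 64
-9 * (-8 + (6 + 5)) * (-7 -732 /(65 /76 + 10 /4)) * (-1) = -516753 /85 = -6079.45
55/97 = 0.57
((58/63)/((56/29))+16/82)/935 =48593/67622940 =0.00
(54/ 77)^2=2916/ 5929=0.49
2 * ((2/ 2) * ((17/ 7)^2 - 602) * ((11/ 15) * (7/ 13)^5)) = -220411114/ 5569395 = -39.58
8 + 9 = 17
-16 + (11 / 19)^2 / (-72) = -415993 / 25992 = -16.00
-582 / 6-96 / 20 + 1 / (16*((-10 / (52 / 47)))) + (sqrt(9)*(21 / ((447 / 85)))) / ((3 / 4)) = -24043753 / 280120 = -85.83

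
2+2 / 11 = 24 / 11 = 2.18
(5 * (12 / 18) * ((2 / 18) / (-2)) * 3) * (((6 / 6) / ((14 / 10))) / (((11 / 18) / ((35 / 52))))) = -125 / 286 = -0.44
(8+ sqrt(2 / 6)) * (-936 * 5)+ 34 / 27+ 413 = -999695 / 27-1560 * sqrt(3) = -39727.74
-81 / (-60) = 27 / 20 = 1.35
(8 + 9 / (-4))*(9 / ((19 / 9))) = 1863 / 76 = 24.51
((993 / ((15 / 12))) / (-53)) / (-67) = 3972 / 17755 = 0.22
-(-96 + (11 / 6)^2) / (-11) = -3335 / 396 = -8.42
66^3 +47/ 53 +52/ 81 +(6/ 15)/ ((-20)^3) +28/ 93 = 765221473646917/ 2661660000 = 287497.83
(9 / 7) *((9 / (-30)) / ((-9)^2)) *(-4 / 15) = 2 / 1575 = 0.00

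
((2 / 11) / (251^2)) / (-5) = -0.00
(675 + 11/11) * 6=4056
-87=-87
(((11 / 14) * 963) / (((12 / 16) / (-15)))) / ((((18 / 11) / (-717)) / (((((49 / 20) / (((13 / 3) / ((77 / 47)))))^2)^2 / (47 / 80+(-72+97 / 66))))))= -718350574153986159002001 / 10293706761940643600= -69785.41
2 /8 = 1 /4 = 0.25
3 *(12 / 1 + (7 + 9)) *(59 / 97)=4956 / 97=51.09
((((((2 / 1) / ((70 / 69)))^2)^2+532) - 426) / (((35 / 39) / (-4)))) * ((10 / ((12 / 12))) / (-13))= 4361600904 / 10504375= 415.22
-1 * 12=-12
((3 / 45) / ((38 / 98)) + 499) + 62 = 159934 / 285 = 561.17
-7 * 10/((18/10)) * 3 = -350/3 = -116.67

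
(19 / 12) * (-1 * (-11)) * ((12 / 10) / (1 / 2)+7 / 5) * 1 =3971 / 60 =66.18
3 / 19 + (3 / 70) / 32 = 6777 / 42560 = 0.16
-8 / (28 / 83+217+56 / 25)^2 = -34445000 / 207592318129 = -0.00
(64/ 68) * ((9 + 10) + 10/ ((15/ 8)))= 1168/ 51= 22.90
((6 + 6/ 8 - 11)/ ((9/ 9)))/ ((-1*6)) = 17/ 24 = 0.71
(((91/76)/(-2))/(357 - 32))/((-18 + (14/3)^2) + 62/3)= -63/836000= -0.00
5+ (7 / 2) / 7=5.50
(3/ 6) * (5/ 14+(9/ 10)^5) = 663343/ 1400000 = 0.47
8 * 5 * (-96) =-3840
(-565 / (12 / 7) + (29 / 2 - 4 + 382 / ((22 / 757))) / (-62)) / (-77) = 1108435 / 157542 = 7.04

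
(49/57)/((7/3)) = 7/19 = 0.37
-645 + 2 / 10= -3224 / 5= -644.80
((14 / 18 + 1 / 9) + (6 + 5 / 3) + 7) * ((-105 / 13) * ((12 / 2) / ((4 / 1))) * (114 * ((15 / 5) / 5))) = -167580 / 13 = -12890.77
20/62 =10/31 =0.32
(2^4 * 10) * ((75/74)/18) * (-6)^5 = -2592000/37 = -70054.05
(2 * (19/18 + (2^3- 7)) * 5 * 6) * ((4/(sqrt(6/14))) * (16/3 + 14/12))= 9620 * sqrt(21)/9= 4898.26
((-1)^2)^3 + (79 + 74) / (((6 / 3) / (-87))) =-13309 / 2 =-6654.50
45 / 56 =0.80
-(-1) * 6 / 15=2 / 5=0.40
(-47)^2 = 2209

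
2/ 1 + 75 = 77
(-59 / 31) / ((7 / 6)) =-354 / 217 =-1.63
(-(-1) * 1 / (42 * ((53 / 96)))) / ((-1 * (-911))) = 16 / 337981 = 0.00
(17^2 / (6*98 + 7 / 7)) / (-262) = -289 / 154318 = -0.00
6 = 6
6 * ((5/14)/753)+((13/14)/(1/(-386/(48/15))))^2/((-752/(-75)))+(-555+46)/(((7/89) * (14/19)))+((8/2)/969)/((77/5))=-190077273197510341/25237368532992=-7531.58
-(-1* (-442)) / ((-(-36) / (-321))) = 23647 / 6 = 3941.17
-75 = -75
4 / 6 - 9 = -25 / 3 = -8.33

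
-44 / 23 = -1.91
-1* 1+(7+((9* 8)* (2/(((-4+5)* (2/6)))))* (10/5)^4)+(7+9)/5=34606/5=6921.20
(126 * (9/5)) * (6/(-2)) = -680.40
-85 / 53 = -1.60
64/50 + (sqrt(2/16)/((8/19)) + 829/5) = 19* sqrt(2)/32 + 4177/25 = 167.92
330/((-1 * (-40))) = 33/4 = 8.25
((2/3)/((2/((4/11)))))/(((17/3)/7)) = 28/187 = 0.15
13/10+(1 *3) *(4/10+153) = 923/2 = 461.50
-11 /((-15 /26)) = 286 /15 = 19.07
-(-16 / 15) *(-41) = -656 / 15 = -43.73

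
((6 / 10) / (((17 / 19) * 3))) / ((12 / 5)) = 19 / 204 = 0.09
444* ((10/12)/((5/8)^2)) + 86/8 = 19159/20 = 957.95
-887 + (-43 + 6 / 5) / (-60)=-265891 / 300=-886.30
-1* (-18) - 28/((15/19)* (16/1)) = 947/60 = 15.78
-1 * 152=-152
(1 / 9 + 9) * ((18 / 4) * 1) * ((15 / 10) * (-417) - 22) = -53095 / 2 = -26547.50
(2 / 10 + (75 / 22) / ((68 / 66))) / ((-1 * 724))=-1193 / 246160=-0.00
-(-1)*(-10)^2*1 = 100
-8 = -8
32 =32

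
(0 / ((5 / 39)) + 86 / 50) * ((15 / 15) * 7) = 301 / 25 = 12.04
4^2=16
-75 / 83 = -0.90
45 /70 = 9 /14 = 0.64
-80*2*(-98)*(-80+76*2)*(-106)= -119669760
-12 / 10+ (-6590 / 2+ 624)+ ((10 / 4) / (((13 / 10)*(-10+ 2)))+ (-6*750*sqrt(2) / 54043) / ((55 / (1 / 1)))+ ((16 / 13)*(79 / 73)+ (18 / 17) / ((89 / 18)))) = -153398755061 / 57433480 - 900*sqrt(2) / 594473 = -2670.90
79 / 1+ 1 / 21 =1660 / 21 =79.05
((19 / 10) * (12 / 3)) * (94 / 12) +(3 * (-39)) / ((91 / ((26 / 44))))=135767 / 2310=58.77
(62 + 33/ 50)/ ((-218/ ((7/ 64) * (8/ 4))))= -21931/ 348800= -0.06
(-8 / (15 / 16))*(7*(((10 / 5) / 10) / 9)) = -896 / 675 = -1.33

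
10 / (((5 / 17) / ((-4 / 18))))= -68 / 9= -7.56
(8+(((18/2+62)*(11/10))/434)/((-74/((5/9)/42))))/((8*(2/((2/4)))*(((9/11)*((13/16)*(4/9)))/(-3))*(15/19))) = -40595488483/12625441920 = -3.22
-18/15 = -6/5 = -1.20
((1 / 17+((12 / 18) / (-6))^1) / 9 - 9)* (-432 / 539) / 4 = 49604 / 27489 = 1.80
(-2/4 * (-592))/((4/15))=1110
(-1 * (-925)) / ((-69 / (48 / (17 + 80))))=-14800 / 2231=-6.63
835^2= 697225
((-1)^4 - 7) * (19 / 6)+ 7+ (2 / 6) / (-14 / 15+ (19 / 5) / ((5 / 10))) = -11.95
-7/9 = -0.78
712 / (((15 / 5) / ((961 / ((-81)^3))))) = -684232 / 1594323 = -0.43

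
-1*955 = -955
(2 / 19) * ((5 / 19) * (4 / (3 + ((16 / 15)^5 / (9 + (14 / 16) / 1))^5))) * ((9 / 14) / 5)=27971736833307212331072092056274414062500 / 5890486548953902603460269758030911874788861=0.00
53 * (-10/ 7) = -530/ 7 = -75.71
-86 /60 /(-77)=43 /2310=0.02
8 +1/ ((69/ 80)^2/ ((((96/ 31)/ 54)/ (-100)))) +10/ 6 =12839393/ 1328319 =9.67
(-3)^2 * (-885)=-7965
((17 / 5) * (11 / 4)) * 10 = 187 / 2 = 93.50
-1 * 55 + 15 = -40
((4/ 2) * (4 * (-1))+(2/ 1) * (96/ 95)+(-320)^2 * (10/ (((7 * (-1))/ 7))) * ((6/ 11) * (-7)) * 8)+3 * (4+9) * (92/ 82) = 1340130898562/ 42845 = 31278583.23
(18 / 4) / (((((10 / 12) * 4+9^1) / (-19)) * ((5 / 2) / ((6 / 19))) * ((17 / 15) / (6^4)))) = -629856 / 629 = -1001.36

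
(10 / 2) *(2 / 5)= 2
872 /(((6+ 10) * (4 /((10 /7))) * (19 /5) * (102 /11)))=0.55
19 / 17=1.12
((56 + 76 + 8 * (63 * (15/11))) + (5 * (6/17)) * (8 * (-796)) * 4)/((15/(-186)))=547228.31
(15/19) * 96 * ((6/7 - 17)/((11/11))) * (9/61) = -1464480/8113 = -180.51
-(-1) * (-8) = -8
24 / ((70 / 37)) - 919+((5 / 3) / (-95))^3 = -5874507188 / 6481755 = -906.31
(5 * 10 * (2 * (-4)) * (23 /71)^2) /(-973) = 211600 /4904893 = 0.04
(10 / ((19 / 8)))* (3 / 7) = 240 / 133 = 1.80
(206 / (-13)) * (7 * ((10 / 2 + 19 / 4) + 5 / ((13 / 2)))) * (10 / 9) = -1971935 / 1521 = -1296.47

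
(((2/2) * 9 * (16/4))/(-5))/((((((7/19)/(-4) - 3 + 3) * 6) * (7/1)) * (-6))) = -0.31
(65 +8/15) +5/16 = 15803/240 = 65.85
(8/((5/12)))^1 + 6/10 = 99/5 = 19.80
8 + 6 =14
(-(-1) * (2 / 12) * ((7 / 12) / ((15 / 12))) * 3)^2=49 / 900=0.05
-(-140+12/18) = 418/3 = 139.33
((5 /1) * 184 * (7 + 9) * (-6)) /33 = -29440 /11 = -2676.36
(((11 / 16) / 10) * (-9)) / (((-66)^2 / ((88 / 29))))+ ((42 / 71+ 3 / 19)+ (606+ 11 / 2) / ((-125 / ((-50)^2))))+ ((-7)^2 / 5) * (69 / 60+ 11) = -189504956157 / 15648400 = -12110.18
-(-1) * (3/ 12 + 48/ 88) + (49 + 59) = 4787/ 44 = 108.80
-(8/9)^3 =-512/729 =-0.70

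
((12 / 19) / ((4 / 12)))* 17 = 612 / 19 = 32.21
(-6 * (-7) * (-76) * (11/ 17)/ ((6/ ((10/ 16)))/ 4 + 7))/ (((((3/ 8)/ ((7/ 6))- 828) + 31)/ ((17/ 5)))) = 983136/ 1048429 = 0.94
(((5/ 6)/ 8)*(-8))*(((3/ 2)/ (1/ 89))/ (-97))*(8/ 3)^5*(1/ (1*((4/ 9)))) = 911360/ 2619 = 347.98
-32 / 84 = -8 / 21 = -0.38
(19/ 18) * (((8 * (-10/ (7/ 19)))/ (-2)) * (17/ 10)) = 12274/ 63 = 194.83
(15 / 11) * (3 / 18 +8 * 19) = 415 / 2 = 207.50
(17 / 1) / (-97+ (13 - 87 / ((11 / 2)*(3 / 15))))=-187 / 1794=-0.10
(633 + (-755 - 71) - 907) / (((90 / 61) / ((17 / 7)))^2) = -11829059 / 3969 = -2980.36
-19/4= -4.75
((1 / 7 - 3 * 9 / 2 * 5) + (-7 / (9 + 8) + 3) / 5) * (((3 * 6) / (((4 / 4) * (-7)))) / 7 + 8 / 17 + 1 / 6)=-35766037 / 1982540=-18.04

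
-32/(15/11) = -352/15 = -23.47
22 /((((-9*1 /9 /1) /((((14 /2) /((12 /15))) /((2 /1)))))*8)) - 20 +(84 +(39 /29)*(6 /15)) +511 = 2614671 /4640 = 563.51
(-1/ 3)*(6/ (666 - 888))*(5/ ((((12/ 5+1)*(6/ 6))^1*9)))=25/ 16983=0.00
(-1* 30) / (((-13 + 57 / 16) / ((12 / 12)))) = 480 / 151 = 3.18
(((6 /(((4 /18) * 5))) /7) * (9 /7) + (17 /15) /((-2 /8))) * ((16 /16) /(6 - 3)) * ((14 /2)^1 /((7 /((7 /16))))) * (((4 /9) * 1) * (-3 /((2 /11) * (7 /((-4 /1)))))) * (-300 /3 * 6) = 572660 /441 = 1298.55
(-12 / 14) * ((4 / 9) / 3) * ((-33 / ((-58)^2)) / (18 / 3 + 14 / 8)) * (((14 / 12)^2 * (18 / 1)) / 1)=308 / 78213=0.00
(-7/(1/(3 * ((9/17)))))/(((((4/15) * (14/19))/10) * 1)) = -38475/68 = -565.81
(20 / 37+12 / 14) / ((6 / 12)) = 2.80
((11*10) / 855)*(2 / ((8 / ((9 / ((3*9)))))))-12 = -12301 / 1026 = -11.99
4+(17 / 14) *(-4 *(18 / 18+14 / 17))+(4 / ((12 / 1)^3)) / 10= -146873 / 30240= -4.86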